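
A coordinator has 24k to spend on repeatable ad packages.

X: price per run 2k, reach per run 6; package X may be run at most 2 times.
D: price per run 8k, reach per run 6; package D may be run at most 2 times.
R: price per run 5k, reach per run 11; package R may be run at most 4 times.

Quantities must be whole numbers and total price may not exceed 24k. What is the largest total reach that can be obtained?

56

Take 2×X and 4×R: price 24 ≤ 24, reach 2·6 + 4·11 = 56.
X has the best ratio (6/2) and is taken to its limit of 2; remaining capacity is filled optimally with the others.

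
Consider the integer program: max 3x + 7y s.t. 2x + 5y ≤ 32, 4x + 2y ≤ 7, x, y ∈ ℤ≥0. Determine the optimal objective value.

21

The continuous relaxation peaks at (0, 3.5) with value 24.50; rounding to a feasible lattice point costs some objective.
(x,y)=(0,3): 2·0+5·3=15≤32, 4·0+2·3=6≤7, objective 21.
(x,y)=(0,2): 2·0+5·2=10≤32, 4·0+2·2=4≤7, objective 14.
Maximum is 21 at (x,y)=(0,3).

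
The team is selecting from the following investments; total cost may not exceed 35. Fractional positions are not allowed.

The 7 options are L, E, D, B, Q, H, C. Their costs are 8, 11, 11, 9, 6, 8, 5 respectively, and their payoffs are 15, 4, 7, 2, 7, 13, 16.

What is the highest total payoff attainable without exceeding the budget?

Treat it as a binary knapsack problem.
Take L, Q, H, and C: cost 8 + 6 + 8 + 5 = 27 ≤ 35, payoff 15 + 7 + 13 + 16 = 51.
No feasible combination exceeds this.

51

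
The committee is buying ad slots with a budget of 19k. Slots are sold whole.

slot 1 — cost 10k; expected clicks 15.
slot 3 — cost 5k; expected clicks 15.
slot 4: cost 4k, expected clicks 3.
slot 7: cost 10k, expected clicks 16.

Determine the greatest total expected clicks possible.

34

Allowing fractional choices, the relaxed optimum would be about 37.0, but ad slots are indivisible.
slot 3 + slot 4 + slot 7: cost 5 + 4 + 10 = 19 ≤ 19, expected clicks 15 + 3 + 16 = 34.
slot 1 + slot 3 + slot 4: cost 10 + 5 + 4 = 19 ≤ 19, expected clicks 15 + 15 + 3 = 33.
Best is slot 3, slot 4, and slot 7 with total expected clicks 34.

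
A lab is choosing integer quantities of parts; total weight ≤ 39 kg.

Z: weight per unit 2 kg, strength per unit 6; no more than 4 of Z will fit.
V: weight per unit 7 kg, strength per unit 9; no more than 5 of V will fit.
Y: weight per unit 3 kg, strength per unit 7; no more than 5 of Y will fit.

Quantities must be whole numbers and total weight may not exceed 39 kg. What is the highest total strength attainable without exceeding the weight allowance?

77

3×Z, 3×V, and 4×Y: weight 39 ≤ 39, strength 3·6 + 3·9 + 4·7 = 73.
4×Z, 2×V, and 5×Y: weight 37 ≤ 39, strength 4·6 + 2·9 + 5·7 = 77.
Best is 77.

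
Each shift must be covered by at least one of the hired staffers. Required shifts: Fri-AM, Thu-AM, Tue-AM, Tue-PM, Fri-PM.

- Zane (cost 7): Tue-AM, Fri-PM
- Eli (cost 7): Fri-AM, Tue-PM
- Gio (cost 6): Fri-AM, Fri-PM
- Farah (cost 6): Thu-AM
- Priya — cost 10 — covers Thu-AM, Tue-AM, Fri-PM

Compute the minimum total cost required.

The greedy cost-per-new-shift heuristic would pick Gio, Priya, and Eli for 23, but a cheaper cover exists.
Choose Eli and Priya: together they cover Fri-AM, Thu-AM, Tue-AM, Tue-PM, Fri-PM — every shift.
Total cost: 7 + 10 = 17.
No cover costs less than 17.

17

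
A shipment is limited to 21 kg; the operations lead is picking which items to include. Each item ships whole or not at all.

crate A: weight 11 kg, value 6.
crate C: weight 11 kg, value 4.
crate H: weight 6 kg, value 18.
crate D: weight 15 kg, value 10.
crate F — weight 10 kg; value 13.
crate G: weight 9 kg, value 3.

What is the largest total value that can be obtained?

Allowing fractional choices, the relaxed optimum would be about 34.3, but items are indivisible.
crate A + crate H: weight 11 + 6 = 17 ≤ 21, value 6 + 18 = 24.
crate H + crate D: weight 6 + 15 = 21 ≤ 21, value 18 + 10 = 28.
crate H + crate F: weight 6 + 10 = 16 ≤ 21, value 18 + 13 = 31.
Best is crate H and crate F with total value 31.

31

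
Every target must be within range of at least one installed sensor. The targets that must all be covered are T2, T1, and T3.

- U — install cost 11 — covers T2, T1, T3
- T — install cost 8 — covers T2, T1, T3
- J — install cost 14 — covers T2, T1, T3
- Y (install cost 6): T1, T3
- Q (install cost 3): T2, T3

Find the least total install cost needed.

This is an integer covering problem.
The greedy cost-per-new-target heuristic would pick Q and Y for 9, but a cheaper cover exists.
T alone covers T2, T1, T3 — every target.
Total install cost: 8.
No cover costs less than 8.

8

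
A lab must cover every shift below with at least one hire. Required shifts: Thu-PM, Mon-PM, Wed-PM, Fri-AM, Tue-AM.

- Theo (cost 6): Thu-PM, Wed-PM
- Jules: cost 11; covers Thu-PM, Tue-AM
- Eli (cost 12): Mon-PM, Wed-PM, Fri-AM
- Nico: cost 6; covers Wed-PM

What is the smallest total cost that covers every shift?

23

The greedy cost-per-new-shift heuristic would pick Theo, Eli, and Jules for 29, but a cheaper cover exists.
Choose Jules and Eli: together they cover Thu-PM, Mon-PM, Wed-PM, Fri-AM, Tue-AM — every shift.
Total cost: 11 + 12 = 23.
No cover costs less than 23.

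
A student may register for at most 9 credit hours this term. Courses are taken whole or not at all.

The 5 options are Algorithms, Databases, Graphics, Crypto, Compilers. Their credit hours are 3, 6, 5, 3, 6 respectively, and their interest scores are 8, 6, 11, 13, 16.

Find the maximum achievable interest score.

29

Graphics + Crypto: credit hours 5 + 3 = 8 ≤ 9, interest score 11 + 13 = 24.
Algorithms + Compilers: credit hours 3 + 6 = 9 ≤ 9, interest score 8 + 16 = 24.
Crypto + Compilers: credit hours 3 + 6 = 9 ≤ 9, interest score 13 + 16 = 29.
Best is Crypto and Compilers with total interest score 29.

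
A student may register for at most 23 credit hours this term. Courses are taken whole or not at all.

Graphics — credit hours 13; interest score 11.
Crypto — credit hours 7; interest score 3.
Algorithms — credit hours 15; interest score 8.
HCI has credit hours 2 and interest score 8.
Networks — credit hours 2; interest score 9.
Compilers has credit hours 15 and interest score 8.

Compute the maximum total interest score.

HCI + Networks + Compilers: credit hours 2 + 2 + 15 = 19 ≤ 23, interest score 8 + 9 + 8 = 25.
Graphics + HCI + Networks: credit hours 13 + 2 + 2 = 17 ≤ 23, interest score 11 + 8 + 9 = 28.
Algorithms + HCI + Networks: credit hours 15 + 2 + 2 = 19 ≤ 23, interest score 8 + 8 + 9 = 25.
Best is Graphics, HCI, and Networks with total interest score 28.

28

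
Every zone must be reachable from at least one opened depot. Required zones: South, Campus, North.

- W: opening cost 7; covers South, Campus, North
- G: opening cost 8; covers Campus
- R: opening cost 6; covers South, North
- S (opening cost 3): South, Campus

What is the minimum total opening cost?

7

This is an integer covering problem.
The greedy cost-per-new-zone heuristic would pick S and R for 9, but a cheaper cover exists.
W alone covers South, Campus, North — every zone.
Total opening cost: 7.
No cover costs less than 7.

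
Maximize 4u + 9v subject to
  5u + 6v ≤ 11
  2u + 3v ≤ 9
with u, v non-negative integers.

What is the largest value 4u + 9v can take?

13

Relaxing integrality, the LP optimum is 16.50 at (u,v) = (0, 1.83), which is not an integer point.
(u,v)=(1,1): 5·1+6·1=11≤11, 2·1+3·1=5≤9, objective 13.
(u,v)=(0,1): 5·0+6·1=6≤11, 2·0+3·1=3≤9, objective 9.
(u,v)=(2,0): 5·2+6·0=10≤11, 2·2+3·0=4≤9, objective 8.
The best lattice point is (1,1), giving 13.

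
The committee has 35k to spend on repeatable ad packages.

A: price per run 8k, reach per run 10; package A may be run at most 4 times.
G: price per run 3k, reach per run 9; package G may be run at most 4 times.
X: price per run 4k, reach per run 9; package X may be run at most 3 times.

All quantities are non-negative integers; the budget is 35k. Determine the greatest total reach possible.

Take 1×A, 4×G, and 3×X: price 32 ≤ 35, reach 1·10 + 4·9 + 3·9 = 73.
G has the best ratio (9/3) and is taken to its limit of 4; remaining capacity is filled optimally with the others.

73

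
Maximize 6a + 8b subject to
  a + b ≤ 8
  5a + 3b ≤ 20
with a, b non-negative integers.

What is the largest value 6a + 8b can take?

The continuous relaxation peaks at (0, 6.67) with value 53.33; rounding to a feasible lattice point costs some objective.
(a,b)=(0,6): 1·0+1·6=6≤8, 5·0+3·6=18≤20, objective 48.
(a,b)=(1,5): 1·1+1·5=6≤8, 5·1+3·5=20≤20, objective 46.
(a,b)=(0,5): 1·0+1·5=5≤8, 5·0+3·5=15≤20, objective 40.
The best lattice point is (0,6), giving 48.

48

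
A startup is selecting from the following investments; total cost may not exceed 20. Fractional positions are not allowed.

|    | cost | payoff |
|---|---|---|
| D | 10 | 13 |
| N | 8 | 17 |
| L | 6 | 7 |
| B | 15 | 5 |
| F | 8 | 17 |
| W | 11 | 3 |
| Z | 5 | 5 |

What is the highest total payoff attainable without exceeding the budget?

D + N: cost 10 + 8 = 18 ≤ 20, payoff 13 + 17 = 30.
N + F: cost 8 + 8 = 16 ≤ 20, payoff 17 + 17 = 34.
Best is N and F with total payoff 34.

34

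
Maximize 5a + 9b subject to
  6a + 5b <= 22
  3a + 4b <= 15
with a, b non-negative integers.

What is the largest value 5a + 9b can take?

(a,b)=(1,3): 6·1+5·3=21≤22, 3·1+4·3=15≤15, objective 32.
(a,b)=(2,2): 6·2+5·2=22≤22, 3·2+4·2=14≤15, objective 28.
(a,b)=(0,3): 6·0+5·3=15≤22, 3·0+4·3=12≤15, objective 27.
Maximum is 32 at (a,b)=(1,3).

32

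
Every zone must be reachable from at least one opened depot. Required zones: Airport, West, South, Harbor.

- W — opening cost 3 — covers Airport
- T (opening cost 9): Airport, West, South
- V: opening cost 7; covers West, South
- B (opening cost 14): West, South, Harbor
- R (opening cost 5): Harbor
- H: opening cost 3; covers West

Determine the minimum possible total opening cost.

The greedy cost-per-new-zone heuristic would pick W, H, R, and V for 18, but a cheaper cover exists.
Choose T and R: together they cover Airport, West, South, Harbor — every zone.
Total opening cost: 9 + 5 = 14.
No cover costs less than 14.

14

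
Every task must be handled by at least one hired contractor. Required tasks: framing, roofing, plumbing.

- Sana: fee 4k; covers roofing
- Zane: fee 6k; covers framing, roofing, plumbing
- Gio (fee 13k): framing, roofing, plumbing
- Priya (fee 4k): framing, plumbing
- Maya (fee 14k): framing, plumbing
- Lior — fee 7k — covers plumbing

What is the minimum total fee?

Zane alone covers framing, roofing, plumbing — every task.
Total fee: 6.

6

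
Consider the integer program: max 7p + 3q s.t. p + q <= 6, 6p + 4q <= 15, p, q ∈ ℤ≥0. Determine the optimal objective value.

14

(p,q)=(2,0): 1·2+1·0=2≤6, 6·2+4·0=12≤15, objective 14.
(p,q)=(1,1): 1·1+1·1=2≤6, 6·1+4·1=10≤15, objective 10.
The best lattice point is (2,0), giving 14.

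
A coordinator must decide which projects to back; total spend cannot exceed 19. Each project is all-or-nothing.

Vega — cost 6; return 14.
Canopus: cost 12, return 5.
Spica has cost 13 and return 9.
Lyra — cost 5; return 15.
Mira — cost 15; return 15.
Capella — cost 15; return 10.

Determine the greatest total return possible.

This is an integer program with binary decision variables.
Allowing fractional choices, the relaxed optimum would be about 37.0, but projects are indivisible.
Spica + Lyra: cost 13 + 5 = 18 ≤ 19, return 9 + 15 = 24.
Vega + Lyra: cost 6 + 5 = 11 ≤ 19, return 14 + 15 = 29.
Vega + Spica: cost 6 + 13 = 19 ≤ 19, return 14 + 9 = 23.
Best is Vega and Lyra with total return 29.

29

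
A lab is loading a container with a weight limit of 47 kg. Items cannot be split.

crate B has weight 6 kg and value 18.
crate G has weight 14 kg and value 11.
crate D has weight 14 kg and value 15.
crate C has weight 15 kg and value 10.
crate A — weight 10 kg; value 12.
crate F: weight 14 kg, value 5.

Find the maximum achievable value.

Allowing fractional choices, the relaxed optimum would be about 58.0, but items are indivisible.
crate B + crate G + crate C + crate A: weight 6 + 14 + 15 + 10 = 45 ≤ 47, value 18 + 11 + 10 + 12 = 51.
crate B + crate D + crate C + crate A: weight 6 + 14 + 15 + 10 = 45 ≤ 47, value 18 + 15 + 10 + 12 = 55.
crate B + crate G + crate D + crate A: weight 6 + 14 + 14 + 10 = 44 ≤ 47, value 18 + 11 + 15 + 12 = 56.
Best is crate B, crate G, crate D, and crate A with total value 56.

56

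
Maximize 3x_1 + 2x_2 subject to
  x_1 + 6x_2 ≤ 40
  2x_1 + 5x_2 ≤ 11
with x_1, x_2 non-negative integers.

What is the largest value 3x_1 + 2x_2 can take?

15

Relaxing integrality, the LP optimum is 16.50 at (x_1,x_2) = (5.5, 0), which is not an integer point.
(x_1,x_2)=(5,0): 1·5+6·0=5≤40, 2·5+5·0=10≤11, objective 15.
(x_1,x_2)=(4,0): 1·4+6·0=4≤40, 2·4+5·0=8≤11, objective 12.
No feasible integer point exceeds 15.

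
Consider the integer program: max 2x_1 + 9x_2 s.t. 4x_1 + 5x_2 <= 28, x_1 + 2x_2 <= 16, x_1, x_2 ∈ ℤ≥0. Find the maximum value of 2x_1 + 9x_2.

45

(x_1,x_2)=(0,5): 4·0+5·5=25≤28, 1·0+2·5=10≤16, objective 45.
(x_1,x_2)=(1,4): 4·1+5·4=24≤28, 1·1+2·4=9≤16, objective 38.
(x_1,x_2)=(0,4): 4·0+5·4=20≤28, 1·0+2·4=8≤16, objective 36.
The best lattice point is (0,5), giving 45.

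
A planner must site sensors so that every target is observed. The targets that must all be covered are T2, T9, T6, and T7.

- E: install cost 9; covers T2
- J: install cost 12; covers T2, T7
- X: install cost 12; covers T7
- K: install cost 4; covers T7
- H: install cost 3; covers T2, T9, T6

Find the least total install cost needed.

This is an integer covering problem.
Choose K and H: together they cover T2, T9, T6, T7 — every target.
Total install cost: 4 + 3 = 7.
No cover costs less than 7.

7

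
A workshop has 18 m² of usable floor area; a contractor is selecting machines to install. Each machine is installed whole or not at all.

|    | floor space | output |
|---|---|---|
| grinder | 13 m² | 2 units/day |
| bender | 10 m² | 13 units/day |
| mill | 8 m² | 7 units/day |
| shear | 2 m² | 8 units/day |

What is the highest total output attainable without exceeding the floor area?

21

Take bender and shear: floor space 10 + 2 = 12 ≤ 18, output 13 + 8 = 21.
No other feasible combination does better.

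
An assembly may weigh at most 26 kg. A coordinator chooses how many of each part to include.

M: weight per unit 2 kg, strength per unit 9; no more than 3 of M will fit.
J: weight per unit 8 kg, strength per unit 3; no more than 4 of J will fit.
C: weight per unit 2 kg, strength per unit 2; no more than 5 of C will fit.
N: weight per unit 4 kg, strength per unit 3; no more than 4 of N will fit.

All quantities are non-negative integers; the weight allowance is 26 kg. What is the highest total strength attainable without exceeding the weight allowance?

This is a bounded integer knapsack.
Take 3×M, 4×C, and 3×N: weight 26 ≤ 26, strength 3·9 + 4·2 + 3·3 = 44.
M has the best ratio (9/2) and is taken to its limit of 3; remaining capacity is filled optimally with the others.

44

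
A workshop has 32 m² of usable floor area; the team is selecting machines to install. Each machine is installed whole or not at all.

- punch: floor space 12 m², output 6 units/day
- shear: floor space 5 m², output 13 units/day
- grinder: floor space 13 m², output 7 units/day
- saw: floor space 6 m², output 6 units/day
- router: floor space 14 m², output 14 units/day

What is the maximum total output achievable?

Take shear, grinder, and router: floor space 5 + 13 + 14 = 32 ≤ 32, output 13 + 7 + 14 = 34.
No other feasible combination does better.

34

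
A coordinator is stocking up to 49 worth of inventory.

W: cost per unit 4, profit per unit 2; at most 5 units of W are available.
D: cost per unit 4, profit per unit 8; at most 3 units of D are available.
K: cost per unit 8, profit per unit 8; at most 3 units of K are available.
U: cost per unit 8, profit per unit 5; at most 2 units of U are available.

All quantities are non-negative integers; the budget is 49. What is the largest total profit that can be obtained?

Take 1×W, 3×D, 3×K, and 1×U: cost 48 ≤ 49, profit 1·2 + 3·8 + 3·8 + 1·5 = 55.
D has the best ratio (8/4) and is taken to its limit of 3; remaining capacity is filled optimally with the others.

55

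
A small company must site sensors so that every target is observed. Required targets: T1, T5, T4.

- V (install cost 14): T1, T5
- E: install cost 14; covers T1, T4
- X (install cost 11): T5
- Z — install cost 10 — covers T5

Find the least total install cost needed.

The greedy cost-per-new-target heuristic would pick V and E for 28, but a cheaper cover exists.
Choose E and Z: together they cover T1, T5, T4 — every target.
Total install cost: 14 + 10 = 24.
No cover costs less than 24.

24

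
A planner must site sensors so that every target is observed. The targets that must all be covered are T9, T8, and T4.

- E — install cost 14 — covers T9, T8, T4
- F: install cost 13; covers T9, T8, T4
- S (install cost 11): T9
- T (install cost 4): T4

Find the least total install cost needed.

F alone covers T9, T8, T4 — every target.
Total install cost: 13.

13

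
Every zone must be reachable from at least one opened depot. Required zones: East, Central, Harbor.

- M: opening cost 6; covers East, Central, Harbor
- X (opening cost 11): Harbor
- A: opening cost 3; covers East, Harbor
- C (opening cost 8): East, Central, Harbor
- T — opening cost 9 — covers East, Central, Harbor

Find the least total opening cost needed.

6

The greedy cost-per-new-zone heuristic would pick A and M for 9, but a cheaper cover exists.
M alone covers East, Central, Harbor — every zone.
Total opening cost: 6.
No cover costs less than 6.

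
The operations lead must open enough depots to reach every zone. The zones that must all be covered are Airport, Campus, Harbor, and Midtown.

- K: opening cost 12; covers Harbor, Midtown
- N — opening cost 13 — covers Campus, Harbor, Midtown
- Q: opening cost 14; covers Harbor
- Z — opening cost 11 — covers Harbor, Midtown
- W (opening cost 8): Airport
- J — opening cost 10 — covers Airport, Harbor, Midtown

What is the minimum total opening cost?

The greedy cost-per-new-zone heuristic would pick J and N for 23, but a cheaper cover exists.
Choose N and W: together they cover Airport, Campus, Harbor, Midtown — every zone.
Total opening cost: 13 + 8 = 21.
No cover costs less than 21.

21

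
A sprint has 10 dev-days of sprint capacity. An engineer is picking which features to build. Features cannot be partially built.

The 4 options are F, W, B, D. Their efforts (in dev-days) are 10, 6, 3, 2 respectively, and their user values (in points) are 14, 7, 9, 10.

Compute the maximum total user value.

19

Take B and D: effort 3 + 2 = 5 ≤ 10, user value 9 + 10 = 19.
No other feasible combination does better.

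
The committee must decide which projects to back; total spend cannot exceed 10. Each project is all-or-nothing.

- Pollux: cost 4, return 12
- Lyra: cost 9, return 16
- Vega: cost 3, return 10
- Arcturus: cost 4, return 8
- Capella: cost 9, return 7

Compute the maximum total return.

22

Treat it as a binary knapsack problem.
Take Pollux and Vega: cost 4 + 3 = 7 ≤ 10, return 12 + 10 = 22.
No other feasible combination does better.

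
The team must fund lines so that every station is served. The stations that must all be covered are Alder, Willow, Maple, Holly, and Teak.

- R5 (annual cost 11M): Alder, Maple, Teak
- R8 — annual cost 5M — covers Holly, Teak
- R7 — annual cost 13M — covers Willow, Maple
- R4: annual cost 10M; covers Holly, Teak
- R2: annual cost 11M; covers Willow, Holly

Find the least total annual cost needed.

The greedy cost-per-new-station heuristic would pick R8, R5, and R2 for 27, but a cheaper cover exists.
Choose R5 and R2: together they cover Alder, Willow, Maple, Holly, Teak — every station.
Total annual cost: 11 + 11 = 22.
No cover costs less than 22.

22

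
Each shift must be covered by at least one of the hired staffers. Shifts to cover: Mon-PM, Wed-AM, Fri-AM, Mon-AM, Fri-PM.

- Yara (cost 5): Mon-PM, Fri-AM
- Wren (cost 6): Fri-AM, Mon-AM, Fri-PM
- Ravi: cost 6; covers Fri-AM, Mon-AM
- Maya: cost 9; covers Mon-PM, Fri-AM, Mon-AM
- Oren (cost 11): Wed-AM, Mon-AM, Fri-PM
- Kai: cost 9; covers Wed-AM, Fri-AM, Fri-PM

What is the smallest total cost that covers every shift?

16

The greedy cost-per-new-shift heuristic would pick Wren, Yara, and Kai for 20, but a cheaper cover exists.
Choose Yara and Oren: together they cover Mon-PM, Wed-AM, Fri-AM, Mon-AM, Fri-PM — every shift.
Total cost: 5 + 11 = 16.
No cover costs less than 16.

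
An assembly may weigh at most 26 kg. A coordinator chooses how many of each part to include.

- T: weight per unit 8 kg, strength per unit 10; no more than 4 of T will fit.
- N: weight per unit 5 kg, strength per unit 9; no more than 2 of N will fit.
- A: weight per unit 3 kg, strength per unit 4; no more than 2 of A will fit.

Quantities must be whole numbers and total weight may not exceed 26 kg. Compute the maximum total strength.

This is a bounded integer knapsack.
1×T, 2×N, and 2×A: weight 24 ≤ 26, strength 1·10 + 2·9 + 2·4 = 36.
2×T and 2×N: weight 26 ≤ 26, strength 2·10 + 2·9 = 38.
Best is 38.

38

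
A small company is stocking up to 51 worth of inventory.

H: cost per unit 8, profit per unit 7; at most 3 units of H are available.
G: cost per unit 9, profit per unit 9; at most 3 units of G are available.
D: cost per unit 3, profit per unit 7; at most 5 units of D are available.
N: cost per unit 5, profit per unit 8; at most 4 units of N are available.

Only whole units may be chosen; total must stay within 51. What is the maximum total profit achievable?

This is a bounded integer knapsack.
D has the best ratio (7/3); taking only D gives at most 5×7 = 35 (stopped by the supply cap of 5).
Mixing does better — 2×H, 5×D, and 4×N: cost 51 ≤ 51, profit 2·7 + 5·7 + 4·8 = 81.

81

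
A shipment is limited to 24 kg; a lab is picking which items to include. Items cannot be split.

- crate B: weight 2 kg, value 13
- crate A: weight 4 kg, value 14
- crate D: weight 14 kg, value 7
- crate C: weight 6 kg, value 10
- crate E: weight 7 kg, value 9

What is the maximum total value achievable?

This is a 0-1 knapsack instance.
Allowing fractional choices, the relaxed optimum would be about 48.5, but items are indivisible.
crate B + crate A + crate C + crate E: weight 2 + 4 + 6 + 7 = 19 ≤ 24, value 13 + 14 + 10 + 9 = 46.
crate B + crate A + crate C: weight 2 + 4 + 6 = 12 ≤ 24, value 13 + 14 + 10 = 37.
Best is crate B, crate A, crate C, and crate E with total value 46.

46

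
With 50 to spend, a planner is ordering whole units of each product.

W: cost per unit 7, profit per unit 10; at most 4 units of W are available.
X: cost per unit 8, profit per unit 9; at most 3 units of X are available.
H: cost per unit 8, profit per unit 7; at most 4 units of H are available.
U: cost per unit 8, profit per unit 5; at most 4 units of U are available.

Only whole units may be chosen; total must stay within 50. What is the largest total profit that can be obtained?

58

3×W and 3×X: cost 45 ≤ 50, profit 3·10 + 3·9 = 57.
4×W and 2×X: cost 44 ≤ 50, profit 4·10 + 2·9 = 58.
Best is 58.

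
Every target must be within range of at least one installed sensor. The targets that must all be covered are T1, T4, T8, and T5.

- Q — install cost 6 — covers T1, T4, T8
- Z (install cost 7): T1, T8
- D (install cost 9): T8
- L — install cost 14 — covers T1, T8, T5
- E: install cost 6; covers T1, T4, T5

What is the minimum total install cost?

Choose Q and E: together they cover T1, T4, T8, T5 — every target.
Total install cost: 6 + 6 = 12.
No cover costs less than 12.

12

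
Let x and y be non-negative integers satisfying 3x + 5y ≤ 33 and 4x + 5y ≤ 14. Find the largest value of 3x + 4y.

The continuous relaxation peaks at (0, 2.8) with value 11.20; rounding to a feasible lattice point costs some objective.
(x,y)=(1,2): 3·1+5·2=13≤33, 4·1+5·2=14≤14, objective 11.
(x,y)=(2,1): 3·2+5·1=11≤33, 4·2+5·1=13≤14, objective 10.
Maximum is 11 at (x,y)=(1,2).

11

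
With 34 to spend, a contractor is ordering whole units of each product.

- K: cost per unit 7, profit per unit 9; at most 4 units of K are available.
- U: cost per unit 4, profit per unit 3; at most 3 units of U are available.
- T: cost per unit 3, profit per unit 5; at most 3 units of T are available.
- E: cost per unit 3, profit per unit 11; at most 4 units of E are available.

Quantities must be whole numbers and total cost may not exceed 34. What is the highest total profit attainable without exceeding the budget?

72

E has the best ratio (11/3); taking only E gives at most 4×11 = 44 (stopped by the supply cap of 4).
Mixing does better — 2×K, 2×T, and 4×E: cost 32 ≤ 34, profit 2·9 + 2·5 + 4·11 = 72.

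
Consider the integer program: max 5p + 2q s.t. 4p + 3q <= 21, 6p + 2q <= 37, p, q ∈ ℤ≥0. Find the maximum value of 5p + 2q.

(p,q)=(5,0): 4·5+3·0=20≤21, 6·5+2·0=30≤37, objective 25.
(p,q)=(4,1): 4·4+3·1=19≤21, 6·4+2·1=26≤37, objective 22.
Maximum is 25 at (p,q)=(5,0).

25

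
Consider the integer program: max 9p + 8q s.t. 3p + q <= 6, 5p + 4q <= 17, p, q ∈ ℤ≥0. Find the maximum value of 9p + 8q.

33

The continuous relaxation peaks at (0, 4.25) with value 34.00; rounding to a feasible lattice point costs some objective.
(p,q)=(1,3): 3·1+1·3=6≤6, 5·1+4·3=17≤17, objective 33.
(p,q)=(0,4): 3·0+1·4=4≤6, 5·0+4·4=16≤17, objective 32.
(p,q)=(1,2): 3·1+1·2=5≤6, 5·1+4·2=13≤17, objective 25.
Maximum is 33 at (p,q)=(1,3).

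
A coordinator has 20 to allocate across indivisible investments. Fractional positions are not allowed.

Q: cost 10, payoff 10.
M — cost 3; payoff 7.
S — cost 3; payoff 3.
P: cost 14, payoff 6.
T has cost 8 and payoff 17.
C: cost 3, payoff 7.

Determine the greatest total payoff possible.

34

Take M, S, T, and C: cost 3 + 3 + 8 + 3 = 17 ≤ 20, payoff 7 + 3 + 17 + 7 = 34.
No other feasible combination does better.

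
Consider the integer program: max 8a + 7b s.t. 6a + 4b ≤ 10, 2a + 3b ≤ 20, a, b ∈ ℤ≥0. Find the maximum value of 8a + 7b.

15

(a,b)=(1,1): 6·1+4·1=10≤10, 2·1+3·1=5≤20, objective 15.
(a,b)=(0,2): 6·0+4·2=8≤10, 2·0+3·2=6≤20, objective 14.
(a,b)=(1,0): 6·1+4·0=6≤10, 2·1+3·0=2≤20, objective 8.
No feasible integer point exceeds 15.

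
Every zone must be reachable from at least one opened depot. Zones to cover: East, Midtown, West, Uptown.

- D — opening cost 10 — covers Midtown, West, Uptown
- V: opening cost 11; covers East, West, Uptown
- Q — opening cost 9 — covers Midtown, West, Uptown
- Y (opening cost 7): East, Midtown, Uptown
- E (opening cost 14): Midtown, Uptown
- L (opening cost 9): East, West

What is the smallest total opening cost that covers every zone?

16

Choose Q and Y: together they cover East, Midtown, West, Uptown — every zone.
Total opening cost: 9 + 7 = 16.
No cover costs less than 16.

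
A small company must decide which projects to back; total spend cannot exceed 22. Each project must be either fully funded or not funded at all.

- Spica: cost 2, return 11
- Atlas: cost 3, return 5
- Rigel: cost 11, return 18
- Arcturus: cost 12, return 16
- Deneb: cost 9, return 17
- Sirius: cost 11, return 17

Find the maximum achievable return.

Allowing fractional choices, the relaxed optimum would be about 46.1, but projects are indivisible.
Rigel + Deneb: cost 11 + 9 = 20 ≤ 22, return 18 + 17 = 35.
Spica + Rigel + Deneb: cost 2 + 11 + 9 = 22 ≤ 22, return 11 + 18 + 17 = 46.
Spica + Deneb + Sirius: cost 2 + 9 + 11 = 22 ≤ 22, return 11 + 17 + 17 = 45.
Best is Spica, Rigel, and Deneb with total return 46.

46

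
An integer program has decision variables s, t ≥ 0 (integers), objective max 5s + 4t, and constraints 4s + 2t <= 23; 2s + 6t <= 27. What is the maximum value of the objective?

32

(s,t)=(4,3): 4·4+2·3=22≤23, 2·4+6·3=26≤27, objective 32.
(s,t)=(4,2): 4·4+2·2=20≤23, 2·4+6·2=20≤27, objective 28.
(s,t)=(3,3): 4·3+2·3=18≤23, 2·3+6·3=24≤27, objective 27.
(s,t)=(3,2): 4·3+2·2=16≤23, 2·3+6·2=18≤27, objective 23.
Maximum is 32 at (s,t)=(4,3).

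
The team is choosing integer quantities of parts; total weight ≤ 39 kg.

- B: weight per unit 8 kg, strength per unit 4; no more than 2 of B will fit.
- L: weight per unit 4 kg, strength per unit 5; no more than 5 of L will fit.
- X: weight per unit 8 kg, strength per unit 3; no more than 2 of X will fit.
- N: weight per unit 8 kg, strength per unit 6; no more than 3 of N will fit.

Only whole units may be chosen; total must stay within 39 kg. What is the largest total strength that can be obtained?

L has the best ratio (5/4); taking only L gives at most 5×5 = 25 (stopped by the supply cap of 5).
Mixing does better — 5×L and 2×N: weight 36 ≤ 39, strength 5·5 + 2·6 = 37.

37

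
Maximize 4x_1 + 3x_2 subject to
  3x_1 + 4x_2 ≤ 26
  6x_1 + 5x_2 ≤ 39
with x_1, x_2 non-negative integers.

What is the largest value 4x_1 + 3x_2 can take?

25

Relaxing integrality, the LP optimum is 26.00 at (x_1,x_2) = (6.5, 0), which is not an integer point.
(x_1,x_2)=(4,3): 3·4+4·3=24≤26, 6·4+5·3=39≤39, objective 25.
(x_1,x_2)=(3,4): 3·3+4·4=25≤26, 6·3+5·4=38≤39, objective 24.
(x_1,x_2)=(6,0): 3·6+4·0=18≤26, 6·6+5·0=36≤39, objective 24.
(x_1,x_2)=(5,1): 3·5+4·1=19≤26, 6·5+5·1=35≤39, objective 23.
Maximum is 25 at (x_1,x_2)=(4,3).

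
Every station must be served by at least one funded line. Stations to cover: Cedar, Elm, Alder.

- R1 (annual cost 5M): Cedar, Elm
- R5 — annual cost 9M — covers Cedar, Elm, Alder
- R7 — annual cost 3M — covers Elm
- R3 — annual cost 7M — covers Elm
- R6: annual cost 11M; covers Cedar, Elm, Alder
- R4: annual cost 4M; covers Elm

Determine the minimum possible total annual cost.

9

The greedy cost-per-new-station heuristic would pick R1 and R5 for 14, but a cheaper cover exists.
R5 alone covers Cedar, Elm, Alder — every station.
Total annual cost: 9.
No cover costs less than 9.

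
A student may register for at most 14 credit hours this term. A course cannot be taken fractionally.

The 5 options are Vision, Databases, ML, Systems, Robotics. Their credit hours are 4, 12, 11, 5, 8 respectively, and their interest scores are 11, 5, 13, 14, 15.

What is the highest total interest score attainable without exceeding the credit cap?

Allowing fractional choices, the relaxed optimum would be about 34.4, but courses are indivisible.
Vision + Systems: credit hours 4 + 5 = 9 ≤ 14, interest score 11 + 14 = 25.
Vision + Robotics: credit hours 4 + 8 = 12 ≤ 14, interest score 11 + 15 = 26.
Systems + Robotics: credit hours 5 + 8 = 13 ≤ 14, interest score 14 + 15 = 29.
Best is Systems and Robotics with total interest score 29.

29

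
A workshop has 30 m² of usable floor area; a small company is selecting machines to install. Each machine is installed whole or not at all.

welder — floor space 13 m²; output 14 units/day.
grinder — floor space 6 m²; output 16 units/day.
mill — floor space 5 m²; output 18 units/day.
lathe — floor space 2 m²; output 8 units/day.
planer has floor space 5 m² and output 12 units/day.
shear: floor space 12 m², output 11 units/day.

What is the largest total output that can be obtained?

65

grinder + mill + lathe + planer + shear: floor space 6 + 5 + 2 + 5 + 12 = 30 ≤ 30, output 16 + 18 + 8 + 12 + 11 = 65.
grinder + mill + planer + shear: floor space 6 + 5 + 5 + 12 = 28 ≤ 30, output 16 + 18 + 12 + 11 = 57.
welder + grinder + mill + planer: floor space 13 + 6 + 5 + 5 = 29 ≤ 30, output 14 + 16 + 18 + 12 = 60.
Best is grinder, mill, lathe, planer, and shear with total output 65.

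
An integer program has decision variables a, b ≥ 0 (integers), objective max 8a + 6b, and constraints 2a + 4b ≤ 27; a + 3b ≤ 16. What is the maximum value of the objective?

(a,b)=(13,0) is feasible, giving 104.
(a,b)=(12,0) is feasible, giving 96.
Maximum is 104 at (a,b)=(13,0).

104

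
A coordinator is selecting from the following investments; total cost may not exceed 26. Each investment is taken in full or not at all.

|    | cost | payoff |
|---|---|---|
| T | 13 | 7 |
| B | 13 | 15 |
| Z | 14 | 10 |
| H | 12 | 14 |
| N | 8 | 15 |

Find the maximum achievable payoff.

30

Allowing fractional choices, the relaxed optimum would be about 35.9, but investments are indivisible.
H + N: cost 12 + 8 = 20 ≤ 26, payoff 14 + 15 = 29.
B + N: cost 13 + 8 = 21 ≤ 26, payoff 15 + 15 = 30.
B + H: cost 13 + 12 = 25 ≤ 26, payoff 15 + 14 = 29.
Best is B and N with total payoff 30.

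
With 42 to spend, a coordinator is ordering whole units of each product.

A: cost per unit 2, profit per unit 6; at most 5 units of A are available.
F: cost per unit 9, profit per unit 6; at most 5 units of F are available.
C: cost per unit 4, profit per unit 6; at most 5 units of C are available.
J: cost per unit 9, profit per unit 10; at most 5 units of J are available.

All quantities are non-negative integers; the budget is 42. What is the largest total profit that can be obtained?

4×A, 4×C, and 2×J: cost 42 ≤ 42, profit 4·6 + 4·6 + 2·10 = 68.
5×A, 5×C, and 1×J: cost 39 ≤ 42, profit 5·6 + 5·6 + 1·10 = 70.
Best is 70.

70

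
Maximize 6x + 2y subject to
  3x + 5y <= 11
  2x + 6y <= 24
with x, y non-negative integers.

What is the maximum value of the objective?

(x,y)=(3,0): 3·3+5·0=9≤11, 2·3+6·0=6≤24, objective 18.
(x,y)=(2,1): 3·2+5·1=11≤11, 2·2+6·1=10≤24, objective 14.
(x,y)=(2,0): 3·2+5·0=6≤11, 2·2+6·0=4≤24, objective 12.
The best lattice point is (3,0), giving 18.

18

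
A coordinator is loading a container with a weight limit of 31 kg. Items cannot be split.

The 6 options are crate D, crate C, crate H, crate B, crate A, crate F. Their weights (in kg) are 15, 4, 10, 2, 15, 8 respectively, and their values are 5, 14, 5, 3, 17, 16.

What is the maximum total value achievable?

50

This is a 0-1 knapsack instance.
crate C + crate A + crate F: weight 4 + 15 + 8 = 27 ≤ 31, value 14 + 17 + 16 = 47.
crate C + crate H + crate B + crate A: weight 4 + 10 + 2 + 15 = 31 ≤ 31, value 14 + 5 + 3 + 17 = 39.
crate C + crate B + crate A + crate F: weight 4 + 2 + 15 + 8 = 29 ≤ 31, value 14 + 3 + 17 + 16 = 50.
Best is crate C, crate B, crate A, and crate F with total value 50.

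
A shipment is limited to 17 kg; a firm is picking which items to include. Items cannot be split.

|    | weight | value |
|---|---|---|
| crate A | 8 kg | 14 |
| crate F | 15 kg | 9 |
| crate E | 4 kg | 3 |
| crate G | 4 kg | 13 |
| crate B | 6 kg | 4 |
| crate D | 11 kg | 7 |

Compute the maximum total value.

Take crate A, crate E, and crate G: weight 8 + 4 + 4 = 16 ≤ 17, value 14 + 3 + 13 = 30.
No other feasible combination does better.

30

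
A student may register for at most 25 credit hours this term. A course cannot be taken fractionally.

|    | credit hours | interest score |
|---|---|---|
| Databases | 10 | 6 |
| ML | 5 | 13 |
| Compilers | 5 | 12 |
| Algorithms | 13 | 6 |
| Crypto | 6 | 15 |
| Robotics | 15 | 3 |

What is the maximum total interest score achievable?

ML + Algorithms + Crypto: credit hours 5 + 13 + 6 = 24 ≤ 25, interest score 13 + 6 + 15 = 34.
Databases + ML + Crypto: credit hours 10 + 5 + 6 = 21 ≤ 25, interest score 6 + 13 + 15 = 34.
ML + Compilers + Crypto: credit hours 5 + 5 + 6 = 16 ≤ 25, interest score 13 + 12 + 15 = 40.
Best is ML, Compilers, and Crypto with total interest score 40.

40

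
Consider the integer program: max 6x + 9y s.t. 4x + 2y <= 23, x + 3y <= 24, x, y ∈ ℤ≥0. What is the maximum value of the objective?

Relaxing integrality, the LP optimum is 78.30 at (x,y) = (2.1, 7.3), which is not an integer point.
(x,y)=(2,7): 4·2+2·7=22≤23, 1·2+3·7=23≤24, objective 75.
(x,y)=(1,7): 4·1+2·7=18≤23, 1·1+3·7=22≤24, objective 69.
(x,y)=(2,6): 4·2+2·6=20≤23, 1·2+3·6=20≤24, objective 66.
(x,y)=(1,6): 4·1+2·6=16≤23, 1·1+3·6=19≤24, objective 60.
Maximum is 75 at (x,y)=(2,7).

75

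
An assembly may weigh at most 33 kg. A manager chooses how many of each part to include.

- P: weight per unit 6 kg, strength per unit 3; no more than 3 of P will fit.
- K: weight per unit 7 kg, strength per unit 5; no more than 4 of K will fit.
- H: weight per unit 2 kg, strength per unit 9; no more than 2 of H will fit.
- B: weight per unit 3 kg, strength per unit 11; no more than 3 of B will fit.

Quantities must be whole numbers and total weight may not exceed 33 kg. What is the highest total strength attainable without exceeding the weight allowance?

64

Take 1×P, 2×K, 2×H, and 3×B: weight 33 ≤ 33, strength 1·3 + 2·5 + 2·9 + 3·11 = 64.
H has the best ratio (9/2) and is taken to its limit of 2; remaining capacity is filled optimally with the others.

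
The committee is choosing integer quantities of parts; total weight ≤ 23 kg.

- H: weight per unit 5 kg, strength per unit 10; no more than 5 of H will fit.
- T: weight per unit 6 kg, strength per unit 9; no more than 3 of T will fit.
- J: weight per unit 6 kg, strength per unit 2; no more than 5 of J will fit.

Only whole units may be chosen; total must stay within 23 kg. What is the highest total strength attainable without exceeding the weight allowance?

4×H: weight 20 ≤ 23, strength 4·10 = 40.
3×H and 1×T: weight 21 ≤ 23, strength 3·10 + 1·9 = 39.
Best is 40.

40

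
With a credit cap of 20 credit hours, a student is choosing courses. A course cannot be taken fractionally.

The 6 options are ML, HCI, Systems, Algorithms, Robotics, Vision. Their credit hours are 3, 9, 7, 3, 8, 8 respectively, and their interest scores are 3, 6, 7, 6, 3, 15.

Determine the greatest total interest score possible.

28

Treat it as a binary knapsack problem.
Allowing fractional choices, the relaxed optimum would be about 30.0, but courses are indivisible.
Systems + Algorithms + Vision: credit hours 7 + 3 + 8 = 18 ≤ 20, interest score 7 + 6 + 15 = 28.
HCI + Algorithms + Vision: credit hours 9 + 3 + 8 = 20 ≤ 20, interest score 6 + 6 + 15 = 27.
Best is Systems, Algorithms, and Vision with total interest score 28.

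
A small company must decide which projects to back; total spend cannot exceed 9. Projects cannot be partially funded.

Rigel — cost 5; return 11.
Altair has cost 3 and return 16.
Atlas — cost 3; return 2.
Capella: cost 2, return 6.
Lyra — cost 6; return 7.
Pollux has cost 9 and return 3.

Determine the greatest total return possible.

Take Rigel and Altair: cost 5 + 3 = 8 ≤ 9, return 11 + 16 = 27.
No other feasible combination does better.

27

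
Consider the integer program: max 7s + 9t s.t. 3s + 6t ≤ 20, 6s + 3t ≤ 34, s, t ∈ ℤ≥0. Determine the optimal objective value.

Relaxing integrality, the LP optimum is 43.33 at (s,t) = (5.33, 0.667), which is not an integer point.
(s,t)=(4,1): 3·4+6·1=18≤20, 6·4+3·1=27≤34, objective 37.
(s,t)=(5,0): 3·5+6·0=15≤20, 6·5+3·0=30≤34, objective 35.
(s,t)=(3,1): 3·3+6·1=15≤20, 6·3+3·1=21≤34, objective 30.
(s,t)=(4,0): 3·4+6·0=12≤20, 6·4+3·0=24≤34, objective 28.
No feasible integer point exceeds 37.

37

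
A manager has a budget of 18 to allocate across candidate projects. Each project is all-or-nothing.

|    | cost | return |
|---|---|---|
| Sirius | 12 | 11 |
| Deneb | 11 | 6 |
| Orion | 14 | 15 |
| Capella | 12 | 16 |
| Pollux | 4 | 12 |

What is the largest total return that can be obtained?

28

Take Capella and Pollux: cost 12 + 4 = 16 ≤ 18, return 16 + 12 = 28.
No other feasible combination does better.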